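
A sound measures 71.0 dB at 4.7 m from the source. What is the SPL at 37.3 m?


Given values:
  SPL1 = 71.0 dB, r1 = 4.7 m, r2 = 37.3 m
Formula: SPL2 = SPL1 - 20 * log10(r2 / r1)
Compute ratio: r2 / r1 = 37.3 / 4.7 = 7.9362
Compute log10: log10(7.9362) = 0.899613
Compute drop: 20 * 0.899613 = 17.9923
SPL2 = 71.0 - 17.9923 = 53.01

53.01 dB


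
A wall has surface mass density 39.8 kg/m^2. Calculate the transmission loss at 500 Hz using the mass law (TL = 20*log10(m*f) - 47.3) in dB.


Given values:
  m = 39.8 kg/m^2, f = 500 Hz
Formula: TL = 20 * log10(m * f) - 47.3
Compute m * f = 39.8 * 500 = 19900.0
Compute log10(19900.0) = 4.298853
Compute 20 * 4.298853 = 85.9771
TL = 85.9771 - 47.3 = 38.68

38.68 dB


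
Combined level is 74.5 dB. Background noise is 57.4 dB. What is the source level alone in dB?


Given values:
  L_total = 74.5 dB, L_bg = 57.4 dB
Formula: L_source = 10 * log10(10^(L_total/10) - 10^(L_bg/10))
Convert to linear:
  10^(74.5/10) = 28183829.3126
  10^(57.4/10) = 549540.8739
Difference: 28183829.3126 - 549540.8739 = 27634288.4387
L_source = 10 * log10(27634288.4387) = 74.41

74.41 dB


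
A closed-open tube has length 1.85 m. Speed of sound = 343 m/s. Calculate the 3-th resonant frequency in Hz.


Given values:
  Tube type: closed-open, L = 1.85 m, c = 343 m/s, n = 3
Formula: f_n = (2n - 1) * c / (4 * L)
Compute 2n - 1 = 2*3 - 1 = 5
Compute 4 * L = 4 * 1.85 = 7.4
f = 5 * 343 / 7.4
f = 231.76

231.76 Hz


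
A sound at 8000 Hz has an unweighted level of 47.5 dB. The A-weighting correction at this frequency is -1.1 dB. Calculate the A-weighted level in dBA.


Given values:
  SPL = 47.5 dB
  A-weighting at 8000 Hz = -1.1 dB
Formula: L_A = SPL + A_weight
L_A = 47.5 + (-1.1)
L_A = 46.4

46.4 dBA


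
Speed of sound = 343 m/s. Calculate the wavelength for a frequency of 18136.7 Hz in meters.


Given values:
  c = 343 m/s, f = 18136.7 Hz
Formula: lambda = c / f
lambda = 343 / 18136.7
lambda = 0.0189

0.0189 m


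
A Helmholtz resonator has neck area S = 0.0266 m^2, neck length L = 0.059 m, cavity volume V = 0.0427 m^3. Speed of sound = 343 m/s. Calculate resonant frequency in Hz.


Given values:
  S = 0.0266 m^2, L = 0.059 m, V = 0.0427 m^3, c = 343 m/s
Formula: f = (c / (2*pi)) * sqrt(S / (V * L))
Compute V * L = 0.0427 * 0.059 = 0.0025193
Compute S / (V * L) = 0.0266 / 0.0025193 = 10.5585
Compute sqrt(10.5585) = 3.249385
Compute c / (2*pi) = 343 / 6.283185 = 54.590148
f = 54.590148 * 3.249385 = 177.38

177.38 Hz


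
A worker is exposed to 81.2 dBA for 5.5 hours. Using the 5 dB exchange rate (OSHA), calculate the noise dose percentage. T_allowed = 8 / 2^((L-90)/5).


Given values:
  L = 81.2 dBA, T = 5.5 hours
Formula: T_allowed = 8 / 2^((L - 90) / 5)
Compute exponent: (81.2 - 90) / 5 = -1.76
Compute 2^(-1.76) = 0.295248
T_allowed = 8 / 0.295248 = 27.095865 hours
Dose = (T / T_allowed) * 100
Dose = (5.5 / 27.095865) * 100 = 20.3

20.3 %


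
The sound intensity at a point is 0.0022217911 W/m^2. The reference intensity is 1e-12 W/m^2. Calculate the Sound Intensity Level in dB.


Given values:
  I = 0.0022217911 W/m^2
  I_ref = 1e-12 W/m^2
Formula: SIL = 10 * log10(I / I_ref)
Compute ratio: I / I_ref = 2221791100
Compute log10: log10(2221791100) = 9.346703
Multiply: SIL = 10 * 9.346703 = 93.47

93.47 dB


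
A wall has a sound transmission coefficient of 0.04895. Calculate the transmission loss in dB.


Given values:
  tau = 0.04895
Formula: TL = 10 * log10(1 / tau)
Compute 1 / tau = 1 / 0.04895 = 20.429
Compute log10(20.429) = 1.310247
TL = 10 * 1.310247 = 13.1

13.1 dB


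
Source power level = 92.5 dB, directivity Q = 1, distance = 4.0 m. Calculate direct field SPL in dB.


Given values:
  Lw = 92.5 dB, Q = 1, r = 4.0 m
Formula: SPL = Lw + 10 * log10(Q / (4 * pi * r^2))
Compute 4 * pi * r^2 = 4 * pi * 4.0^2 = 201.0619
Compute Q / denom = 1 / 201.0619 = 0.00497359
Compute 10 * log10(0.00497359) = -23.0333
SPL = 92.5 + (-23.0333) = 69.47

69.47 dB


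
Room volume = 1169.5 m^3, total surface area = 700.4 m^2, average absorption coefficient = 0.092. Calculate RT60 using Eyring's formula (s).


Given values:
  V = 1169.5 m^3, S = 700.4 m^2, alpha = 0.092
Formula: RT60 = 0.161 * V / (-S * ln(1 - alpha))
Compute ln(1 - 0.092) = ln(0.908) = -0.096511
Denominator: -700.4 * -0.096511 = 67.5963
Numerator: 0.161 * 1169.5 = 188.2895
RT60 = 188.2895 / 67.5963 = 2.786

2.786 s


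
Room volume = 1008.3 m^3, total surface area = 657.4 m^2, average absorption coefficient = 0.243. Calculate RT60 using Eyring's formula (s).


Given values:
  V = 1008.3 m^3, S = 657.4 m^2, alpha = 0.243
Formula: RT60 = 0.161 * V / (-S * ln(1 - alpha))
Compute ln(1 - 0.243) = ln(0.757) = -0.278392
Denominator: -657.4 * -0.278392 = 183.0149
Numerator: 0.161 * 1008.3 = 162.3363
RT60 = 162.3363 / 183.0149 = 0.887

0.887 s


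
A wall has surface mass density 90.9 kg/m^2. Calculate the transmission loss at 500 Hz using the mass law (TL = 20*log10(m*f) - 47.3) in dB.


Given values:
  m = 90.9 kg/m^2, f = 500 Hz
Formula: TL = 20 * log10(m * f) - 47.3
Compute m * f = 90.9 * 500 = 45450.0
Compute log10(45450.0) = 4.657534
Compute 20 * 4.657534 = 93.1507
TL = 93.1507 - 47.3 = 45.85

45.85 dB


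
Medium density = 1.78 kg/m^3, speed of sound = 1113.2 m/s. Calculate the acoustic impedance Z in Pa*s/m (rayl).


Given values:
  rho = 1.78 kg/m^3
  c = 1113.2 m/s
Formula: Z = rho * c
Z = 1.78 * 1113.2
Z = 1981.5

1981.5 rayl


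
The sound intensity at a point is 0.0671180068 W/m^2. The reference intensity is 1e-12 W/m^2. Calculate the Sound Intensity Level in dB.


Given values:
  I = 0.0671180068 W/m^2
  I_ref = 1e-12 W/m^2
Formula: SIL = 10 * log10(I / I_ref)
Compute ratio: I / I_ref = 67118006800
Compute log10: log10(67118006800) = 10.826839
Multiply: SIL = 10 * 10.826839 = 108.27

108.27 dB


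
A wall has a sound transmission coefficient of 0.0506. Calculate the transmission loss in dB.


Given values:
  tau = 0.0506
Formula: TL = 10 * log10(1 / tau)
Compute 1 / tau = 1 / 0.0506 = 19.7628
Compute log10(19.7628) = 1.295848
TL = 10 * 1.295848 = 12.96

12.96 dB


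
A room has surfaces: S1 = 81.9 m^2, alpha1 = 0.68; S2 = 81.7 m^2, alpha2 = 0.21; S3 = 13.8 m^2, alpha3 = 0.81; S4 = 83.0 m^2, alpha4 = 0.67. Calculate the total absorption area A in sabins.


Given surfaces:
  Surface 1: 81.9 * 0.68 = 55.692
  Surface 2: 81.7 * 0.21 = 17.157
  Surface 3: 13.8 * 0.81 = 11.178
  Surface 4: 83.0 * 0.67 = 55.61
Formula: A = sum(Si * alpha_i)
A = 55.692 + 17.157 + 11.178 + 55.61
A = 139.64

139.64 sabins


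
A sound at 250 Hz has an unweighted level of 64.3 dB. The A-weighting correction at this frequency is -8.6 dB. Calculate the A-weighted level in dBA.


Given values:
  SPL = 64.3 dB
  A-weighting at 250 Hz = -8.6 dB
Formula: L_A = SPL + A_weight
L_A = 64.3 + (-8.6)
L_A = 55.7

55.7 dBA


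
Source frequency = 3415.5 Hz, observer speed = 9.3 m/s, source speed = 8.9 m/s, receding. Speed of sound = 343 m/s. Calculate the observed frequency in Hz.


Given values:
  f_s = 3415.5 Hz, v_o = 9.3 m/s, v_s = 8.9 m/s
  Direction: receding
Formula: f_o = f_s * (c - v_o) / (c + v_s)
Numerator: c - v_o = 343 - 9.3 = 333.7
Denominator: c + v_s = 343 + 8.9 = 351.9
f_o = 3415.5 * 333.7 / 351.9 = 3238.85

3238.85 Hz


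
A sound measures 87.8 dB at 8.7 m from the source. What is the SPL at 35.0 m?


Given values:
  SPL1 = 87.8 dB, r1 = 8.7 m, r2 = 35.0 m
Formula: SPL2 = SPL1 - 20 * log10(r2 / r1)
Compute ratio: r2 / r1 = 35.0 / 8.7 = 4.023
Compute log10: log10(4.023) = 0.60455
Compute drop: 20 * 0.60455 = 12.091
SPL2 = 87.8 - 12.091 = 75.71

75.71 dB


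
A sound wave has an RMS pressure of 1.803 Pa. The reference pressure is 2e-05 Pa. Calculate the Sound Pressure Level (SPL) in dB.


Given values:
  p = 1.803 Pa
  p_ref = 2e-05 Pa
Formula: SPL = 20 * log10(p / p_ref)
Compute ratio: p / p_ref = 1.803 / 2e-05 = 90150
Compute log10: log10(90150) = 4.954966
Multiply: SPL = 20 * 4.954966 = 99.1

99.1 dB


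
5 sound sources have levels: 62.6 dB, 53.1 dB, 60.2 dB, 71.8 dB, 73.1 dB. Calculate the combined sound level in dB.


Formula: L_total = 10 * log10( sum(10^(Li/10)) )
  Source 1: 10^(62.6/10) = 1819700.8586
  Source 2: 10^(53.1/10) = 204173.7945
  Source 3: 10^(60.2/10) = 1047128.5481
  Source 4: 10^(71.8/10) = 15135612.4844
  Source 5: 10^(73.1/10) = 20417379.4467
Sum of linear values = 38623995.1323
L_total = 10 * log10(38623995.1323) = 75.87

75.87 dB


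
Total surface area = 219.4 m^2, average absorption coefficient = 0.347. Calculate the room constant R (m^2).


Given values:
  S = 219.4 m^2, alpha = 0.347
Formula: R = S * alpha / (1 - alpha)
Numerator: 219.4 * 0.347 = 76.1318
Denominator: 1 - 0.347 = 0.653
R = 76.1318 / 0.653 = 116.59

116.59 m^2


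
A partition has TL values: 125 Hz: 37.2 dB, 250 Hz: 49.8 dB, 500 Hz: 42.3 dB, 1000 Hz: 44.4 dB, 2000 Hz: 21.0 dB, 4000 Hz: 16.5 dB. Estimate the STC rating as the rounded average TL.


Given TL values at each frequency:
  125 Hz: 37.2 dB
  250 Hz: 49.8 dB
  500 Hz: 42.3 dB
  1000 Hz: 44.4 dB
  2000 Hz: 21.0 dB
  4000 Hz: 16.5 dB
Formula: STC ~ round(average of TL values)
Sum = 37.2 + 49.8 + 42.3 + 44.4 + 21.0 + 16.5 = 211.2
Average = 211.2 / 6 = 35.2
Rounded: 35

35


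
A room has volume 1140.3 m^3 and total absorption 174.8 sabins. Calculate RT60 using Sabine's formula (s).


Given values:
  V = 1140.3 m^3
  A = 174.8 sabins
Formula: RT60 = 0.161 * V / A
Numerator: 0.161 * 1140.3 = 183.5883
RT60 = 183.5883 / 174.8 = 1.05

1.05 s


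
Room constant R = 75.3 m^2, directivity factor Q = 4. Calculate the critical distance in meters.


Given values:
  R = 75.3 m^2, Q = 4
Formula: d_c = 0.141 * sqrt(Q * R)
Compute Q * R = 4 * 75.3 = 301.2
Compute sqrt(301.2) = 17.3551
d_c = 0.141 * 17.3551 = 2.447

2.447 m


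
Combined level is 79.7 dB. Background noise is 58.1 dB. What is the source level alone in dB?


Given values:
  L_total = 79.7 dB, L_bg = 58.1 dB
Formula: L_source = 10 * log10(10^(L_total/10) - 10^(L_bg/10))
Convert to linear:
  10^(79.7/10) = 93325430.0797
  10^(58.1/10) = 645654.229
Difference: 93325430.0797 - 645654.229 = 92679775.8507
L_source = 10 * log10(92679775.8507) = 79.67

79.67 dB


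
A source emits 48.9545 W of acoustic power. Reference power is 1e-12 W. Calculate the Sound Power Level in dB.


Given values:
  W = 48.9545 W
  W_ref = 1e-12 W
Formula: SWL = 10 * log10(W / W_ref)
Compute ratio: W / W_ref = 48954500000000
Compute log10: log10(48954500000000) = 13.689793
Multiply: SWL = 10 * 13.689793 = 136.9

136.9 dB


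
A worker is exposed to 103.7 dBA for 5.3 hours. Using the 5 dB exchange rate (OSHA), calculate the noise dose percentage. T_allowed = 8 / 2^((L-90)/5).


Given values:
  L = 103.7 dBA, T = 5.3 hours
Formula: T_allowed = 8 / 2^((L - 90) / 5)
Compute exponent: (103.7 - 90) / 5 = 2.74
Compute 2^(2.74) = 6.680703
T_allowed = 8 / 6.680703 = 1.197479 hours
Dose = (T / T_allowed) * 100
Dose = (5.3 / 1.197479) * 100 = 442.6

442.6 %


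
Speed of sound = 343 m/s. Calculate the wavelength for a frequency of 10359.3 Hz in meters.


Given values:
  c = 343 m/s, f = 10359.3 Hz
Formula: lambda = c / f
lambda = 343 / 10359.3
lambda = 0.0331

0.0331 m


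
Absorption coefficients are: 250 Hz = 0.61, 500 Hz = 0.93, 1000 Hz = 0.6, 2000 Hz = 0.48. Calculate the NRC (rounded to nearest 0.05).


Given values:
  a_250 = 0.61, a_500 = 0.93
  a_1000 = 0.6, a_2000 = 0.48
Formula: NRC = (a250 + a500 + a1000 + a2000) / 4
Sum = 0.61 + 0.93 + 0.6 + 0.48 = 2.62
NRC = 2.62 / 4 = 0.655
Rounded to nearest 0.05: 0.65

0.65


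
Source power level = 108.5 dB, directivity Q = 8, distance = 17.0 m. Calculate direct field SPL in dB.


Given values:
  Lw = 108.5 dB, Q = 8, r = 17.0 m
Formula: SPL = Lw + 10 * log10(Q / (4 * pi * r^2))
Compute 4 * pi * r^2 = 4 * pi * 17.0^2 = 3631.6811
Compute Q / denom = 8 / 3631.6811 = 0.00220284
Compute 10 * log10(0.00220284) = -26.5702
SPL = 108.5 + (-26.5702) = 81.93

81.93 dB


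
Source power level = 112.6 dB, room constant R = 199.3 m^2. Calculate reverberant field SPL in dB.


Given values:
  Lw = 112.6 dB, R = 199.3 m^2
Formula: SPL = Lw + 10 * log10(4 / R)
Compute 4 / R = 4 / 199.3 = 0.02007
Compute 10 * log10(0.02007) = -16.9745
SPL = 112.6 + (-16.9745) = 95.63

95.63 dB


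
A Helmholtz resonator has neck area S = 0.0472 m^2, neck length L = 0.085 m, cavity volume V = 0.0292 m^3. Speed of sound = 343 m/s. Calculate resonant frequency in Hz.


Given values:
  S = 0.0472 m^2, L = 0.085 m, V = 0.0292 m^3, c = 343 m/s
Formula: f = (c / (2*pi)) * sqrt(S / (V * L))
Compute V * L = 0.0292 * 0.085 = 0.002482
Compute S / (V * L) = 0.0472 / 0.002482 = 19.0169
Compute sqrt(19.0169) = 4.360837
Compute c / (2*pi) = 343 / 6.283185 = 54.590148
f = 54.590148 * 4.360837 = 238.06

238.06 Hz


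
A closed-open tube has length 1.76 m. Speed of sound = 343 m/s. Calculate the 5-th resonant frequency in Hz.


Given values:
  Tube type: closed-open, L = 1.76 m, c = 343 m/s, n = 5
Formula: f_n = (2n - 1) * c / (4 * L)
Compute 2n - 1 = 2*5 - 1 = 9
Compute 4 * L = 4 * 1.76 = 7.04
f = 9 * 343 / 7.04
f = 438.49

438.49 Hz


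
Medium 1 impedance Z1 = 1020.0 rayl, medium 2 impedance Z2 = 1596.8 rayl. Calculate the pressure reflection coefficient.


Given values:
  Z1 = 1020.0 rayl, Z2 = 1596.8 rayl
Formula: R = (Z2 - Z1) / (Z2 + Z1)
Numerator: Z2 - Z1 = 1596.8 - 1020.0 = 576.8
Denominator: Z2 + Z1 = 1596.8 + 1020.0 = 2616.8
R = 576.8 / 2616.8 = 0.2204

0.2204


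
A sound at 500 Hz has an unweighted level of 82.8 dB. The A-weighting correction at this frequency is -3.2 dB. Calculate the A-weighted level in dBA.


Given values:
  SPL = 82.8 dB
  A-weighting at 500 Hz = -3.2 dB
Formula: L_A = SPL + A_weight
L_A = 82.8 + (-3.2)
L_A = 79.6

79.6 dBA


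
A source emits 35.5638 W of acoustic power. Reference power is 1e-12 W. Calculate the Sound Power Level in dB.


Given values:
  W = 35.5638 W
  W_ref = 1e-12 W
Formula: SWL = 10 * log10(W / W_ref)
Compute ratio: W / W_ref = 35563800000000
Compute log10: log10(35563800000000) = 13.551008
Multiply: SWL = 10 * 13.551008 = 135.51

135.51 dB


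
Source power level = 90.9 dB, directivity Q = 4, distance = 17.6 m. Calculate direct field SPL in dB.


Given values:
  Lw = 90.9 dB, Q = 4, r = 17.6 m
Formula: SPL = Lw + 10 * log10(Q / (4 * pi * r^2))
Compute 4 * pi * r^2 = 4 * pi * 17.6^2 = 3892.559
Compute Q / denom = 4 / 3892.559 = 0.0010276
Compute 10 * log10(0.0010276) = -29.8818
SPL = 90.9 + (-29.8818) = 61.02

61.02 dB


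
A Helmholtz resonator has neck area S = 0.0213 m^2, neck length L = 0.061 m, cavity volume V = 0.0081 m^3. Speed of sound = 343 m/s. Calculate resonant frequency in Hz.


Given values:
  S = 0.0213 m^2, L = 0.061 m, V = 0.0081 m^3, c = 343 m/s
Formula: f = (c / (2*pi)) * sqrt(S / (V * L))
Compute V * L = 0.0081 * 0.061 = 0.0004941
Compute S / (V * L) = 0.0213 / 0.0004941 = 43.1087
Compute sqrt(43.1087) = 6.565722
Compute c / (2*pi) = 343 / 6.283185 = 54.590148
f = 54.590148 * 6.565722 = 358.42

358.42 Hz


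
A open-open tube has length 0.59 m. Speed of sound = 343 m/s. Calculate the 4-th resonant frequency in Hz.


Given values:
  Tube type: open-open, L = 0.59 m, c = 343 m/s, n = 4
Formula: f_n = n * c / (2 * L)
Compute 2 * L = 2 * 0.59 = 1.18
f = 4 * 343 / 1.18
f = 1162.71

1162.71 Hz


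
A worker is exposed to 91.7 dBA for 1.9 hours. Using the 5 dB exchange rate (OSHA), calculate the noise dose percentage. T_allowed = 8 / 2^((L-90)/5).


Given values:
  L = 91.7 dBA, T = 1.9 hours
Formula: T_allowed = 8 / 2^((L - 90) / 5)
Compute exponent: (91.7 - 90) / 5 = 0.34
Compute 2^(0.34) = 1.265757
T_allowed = 8 / 1.265757 = 6.320328 hours
Dose = (T / T_allowed) * 100
Dose = (1.9 / 6.320328) * 100 = 30.06

30.06 %


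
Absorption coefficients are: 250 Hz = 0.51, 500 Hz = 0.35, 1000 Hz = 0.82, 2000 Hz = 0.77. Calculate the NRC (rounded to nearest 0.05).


Given values:
  a_250 = 0.51, a_500 = 0.35
  a_1000 = 0.82, a_2000 = 0.77
Formula: NRC = (a250 + a500 + a1000 + a2000) / 4
Sum = 0.51 + 0.35 + 0.82 + 0.77 = 2.45
NRC = 2.45 / 4 = 0.6125
Rounded to nearest 0.05: 0.6

0.6


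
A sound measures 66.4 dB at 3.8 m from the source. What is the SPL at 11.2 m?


Given values:
  SPL1 = 66.4 dB, r1 = 3.8 m, r2 = 11.2 m
Formula: SPL2 = SPL1 - 20 * log10(r2 / r1)
Compute ratio: r2 / r1 = 11.2 / 3.8 = 2.9474
Compute log10: log10(2.9474) = 0.469439
Compute drop: 20 * 0.469439 = 9.3888
SPL2 = 66.4 - 9.3888 = 57.01

57.01 dB


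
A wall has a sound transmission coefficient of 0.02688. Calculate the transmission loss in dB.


Given values:
  tau = 0.02688
Formula: TL = 10 * log10(1 / tau)
Compute 1 / tau = 1 / 0.02688 = 37.2024
Compute log10(37.2024) = 1.570571
TL = 10 * 1.570571 = 15.71

15.71 dB


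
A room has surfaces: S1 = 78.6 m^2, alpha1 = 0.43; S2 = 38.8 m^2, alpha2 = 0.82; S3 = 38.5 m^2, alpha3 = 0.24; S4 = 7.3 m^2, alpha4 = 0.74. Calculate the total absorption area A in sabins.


Given surfaces:
  Surface 1: 78.6 * 0.43 = 33.798
  Surface 2: 38.8 * 0.82 = 31.816
  Surface 3: 38.5 * 0.24 = 9.24
  Surface 4: 7.3 * 0.74 = 5.402
Formula: A = sum(Si * alpha_i)
A = 33.798 + 31.816 + 9.24 + 5.402
A = 80.26

80.26 sabins


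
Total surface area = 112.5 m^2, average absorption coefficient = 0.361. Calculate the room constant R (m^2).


Given values:
  S = 112.5 m^2, alpha = 0.361
Formula: R = S * alpha / (1 - alpha)
Numerator: 112.5 * 0.361 = 40.6125
Denominator: 1 - 0.361 = 0.639
R = 40.6125 / 0.639 = 63.56

63.56 m^2


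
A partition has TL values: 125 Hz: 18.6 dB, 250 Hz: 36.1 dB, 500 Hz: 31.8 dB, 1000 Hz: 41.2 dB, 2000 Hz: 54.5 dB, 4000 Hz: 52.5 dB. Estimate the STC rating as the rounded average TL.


Given TL values at each frequency:
  125 Hz: 18.6 dB
  250 Hz: 36.1 dB
  500 Hz: 31.8 dB
  1000 Hz: 41.2 dB
  2000 Hz: 54.5 dB
  4000 Hz: 52.5 dB
Formula: STC ~ round(average of TL values)
Sum = 18.6 + 36.1 + 31.8 + 41.2 + 54.5 + 52.5 = 234.7
Average = 234.7 / 6 = 39.12
Rounded: 39

39


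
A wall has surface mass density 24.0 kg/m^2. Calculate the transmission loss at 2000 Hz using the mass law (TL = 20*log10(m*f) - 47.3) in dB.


Given values:
  m = 24.0 kg/m^2, f = 2000 Hz
Formula: TL = 20 * log10(m * f) - 47.3
Compute m * f = 24.0 * 2000 = 48000.0
Compute log10(48000.0) = 4.681241
Compute 20 * 4.681241 = 93.6248
TL = 93.6248 - 47.3 = 46.32

46.32 dB


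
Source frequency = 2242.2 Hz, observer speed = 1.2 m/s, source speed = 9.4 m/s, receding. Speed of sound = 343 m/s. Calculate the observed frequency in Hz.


Given values:
  f_s = 2242.2 Hz, v_o = 1.2 m/s, v_s = 9.4 m/s
  Direction: receding
Formula: f_o = f_s * (c - v_o) / (c + v_s)
Numerator: c - v_o = 343 - 1.2 = 341.8
Denominator: c + v_s = 343 + 9.4 = 352.4
f_o = 2242.2 * 341.8 / 352.4 = 2174.76

2174.76 Hz


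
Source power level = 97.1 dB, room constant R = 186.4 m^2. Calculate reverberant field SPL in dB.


Given values:
  Lw = 97.1 dB, R = 186.4 m^2
Formula: SPL = Lw + 10 * log10(4 / R)
Compute 4 / R = 4 / 186.4 = 0.021459
Compute 10 * log10(0.021459) = -16.6839
SPL = 97.1 + (-16.6839) = 80.42

80.42 dB


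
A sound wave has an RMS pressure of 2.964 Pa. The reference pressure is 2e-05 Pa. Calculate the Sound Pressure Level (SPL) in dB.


Given values:
  p = 2.964 Pa
  p_ref = 2e-05 Pa
Formula: SPL = 20 * log10(p / p_ref)
Compute ratio: p / p_ref = 2.964 / 2e-05 = 148200
Compute log10: log10(148200) = 5.170848
Multiply: SPL = 20 * 5.170848 = 103.42

103.42 dB


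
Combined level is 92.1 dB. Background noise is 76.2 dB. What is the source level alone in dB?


Given values:
  L_total = 92.1 dB, L_bg = 76.2 dB
Formula: L_source = 10 * log10(10^(L_total/10) - 10^(L_bg/10))
Convert to linear:
  10^(92.1/10) = 1621810097.3589
  10^(76.2/10) = 41686938.347
Difference: 1621810097.3589 - 41686938.347 = 1580123159.0119
L_source = 10 * log10(1580123159.0119) = 91.99

91.99 dB


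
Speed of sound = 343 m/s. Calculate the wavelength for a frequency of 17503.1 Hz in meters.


Given values:
  c = 343 m/s, f = 17503.1 Hz
Formula: lambda = c / f
lambda = 343 / 17503.1
lambda = 0.0196

0.0196 m


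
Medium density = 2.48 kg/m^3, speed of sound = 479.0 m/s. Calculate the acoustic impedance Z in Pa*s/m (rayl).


Given values:
  rho = 2.48 kg/m^3
  c = 479.0 m/s
Formula: Z = rho * c
Z = 2.48 * 479.0
Z = 1187.92

1187.92 rayl


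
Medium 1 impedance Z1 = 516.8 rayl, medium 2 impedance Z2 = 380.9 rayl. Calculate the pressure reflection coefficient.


Given values:
  Z1 = 516.8 rayl, Z2 = 380.9 rayl
Formula: R = (Z2 - Z1) / (Z2 + Z1)
Numerator: Z2 - Z1 = 380.9 - 516.8 = -135.9
Denominator: Z2 + Z1 = 380.9 + 516.8 = 897.7
R = -135.9 / 897.7 = -0.1514

-0.1514


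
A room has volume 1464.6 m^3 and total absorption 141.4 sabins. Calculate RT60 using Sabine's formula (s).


Given values:
  V = 1464.6 m^3
  A = 141.4 sabins
Formula: RT60 = 0.161 * V / A
Numerator: 0.161 * 1464.6 = 235.8006
RT60 = 235.8006 / 141.4 = 1.668

1.668 s


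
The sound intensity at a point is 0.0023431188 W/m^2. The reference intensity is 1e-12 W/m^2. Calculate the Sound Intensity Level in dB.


Given values:
  I = 0.0023431188 W/m^2
  I_ref = 1e-12 W/m^2
Formula: SIL = 10 * log10(I / I_ref)
Compute ratio: I / I_ref = 2343118800
Compute log10: log10(2343118800) = 9.369794
Multiply: SIL = 10 * 9.369794 = 93.7

93.7 dB


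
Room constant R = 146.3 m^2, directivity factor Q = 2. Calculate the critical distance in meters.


Given values:
  R = 146.3 m^2, Q = 2
Formula: d_c = 0.141 * sqrt(Q * R)
Compute Q * R = 2 * 146.3 = 292.6
Compute sqrt(292.6) = 17.1056
d_c = 0.141 * 17.1056 = 2.412

2.412 m


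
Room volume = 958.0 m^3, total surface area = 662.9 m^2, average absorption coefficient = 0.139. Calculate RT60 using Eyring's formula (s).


Given values:
  V = 958.0 m^3, S = 662.9 m^2, alpha = 0.139
Formula: RT60 = 0.161 * V / (-S * ln(1 - alpha))
Compute ln(1 - 0.139) = ln(0.861) = -0.149661
Denominator: -662.9 * -0.149661 = 99.2103
Numerator: 0.161 * 958.0 = 154.238
RT60 = 154.238 / 99.2103 = 1.555

1.555 s


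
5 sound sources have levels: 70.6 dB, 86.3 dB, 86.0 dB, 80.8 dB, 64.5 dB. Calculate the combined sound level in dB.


Formula: L_total = 10 * log10( sum(10^(Li/10)) )
  Source 1: 10^(70.6/10) = 11481536.215
  Source 2: 10^(86.3/10) = 426579518.8016
  Source 3: 10^(86.0/10) = 398107170.5535
  Source 4: 10^(80.8/10) = 120226443.4617
  Source 5: 10^(64.5/10) = 2818382.9313
Sum of linear values = 959213051.9631
L_total = 10 * log10(959213051.9631) = 89.82

89.82 dB


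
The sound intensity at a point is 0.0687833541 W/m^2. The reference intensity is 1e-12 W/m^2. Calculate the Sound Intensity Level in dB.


Given values:
  I = 0.0687833541 W/m^2
  I_ref = 1e-12 W/m^2
Formula: SIL = 10 * log10(I / I_ref)
Compute ratio: I / I_ref = 68783354100
Compute log10: log10(68783354100) = 10.837483
Multiply: SIL = 10 * 10.837483 = 108.37

108.37 dB


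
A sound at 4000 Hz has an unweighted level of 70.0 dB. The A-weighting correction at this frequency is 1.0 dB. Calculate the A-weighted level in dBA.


Given values:
  SPL = 70.0 dB
  A-weighting at 4000 Hz = 1.0 dB
Formula: L_A = SPL + A_weight
L_A = 70.0 + (1.0)
L_A = 71.0

71.0 dBA


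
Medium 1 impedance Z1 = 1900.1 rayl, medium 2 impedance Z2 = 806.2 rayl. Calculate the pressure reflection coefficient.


Given values:
  Z1 = 1900.1 rayl, Z2 = 806.2 rayl
Formula: R = (Z2 - Z1) / (Z2 + Z1)
Numerator: Z2 - Z1 = 806.2 - 1900.1 = -1093.9
Denominator: Z2 + Z1 = 806.2 + 1900.1 = 2706.3
R = -1093.9 / 2706.3 = -0.4042

-0.4042


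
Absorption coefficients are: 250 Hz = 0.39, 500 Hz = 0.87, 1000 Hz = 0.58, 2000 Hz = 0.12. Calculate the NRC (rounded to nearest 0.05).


Given values:
  a_250 = 0.39, a_500 = 0.87
  a_1000 = 0.58, a_2000 = 0.12
Formula: NRC = (a250 + a500 + a1000 + a2000) / 4
Sum = 0.39 + 0.87 + 0.58 + 0.12 = 1.96
NRC = 1.96 / 4 = 0.49
Rounded to nearest 0.05: 0.5

0.5


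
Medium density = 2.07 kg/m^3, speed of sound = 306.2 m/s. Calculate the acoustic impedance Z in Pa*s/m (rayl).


Given values:
  rho = 2.07 kg/m^3
  c = 306.2 m/s
Formula: Z = rho * c
Z = 2.07 * 306.2
Z = 633.83

633.83 rayl


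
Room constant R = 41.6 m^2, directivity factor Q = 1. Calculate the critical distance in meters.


Given values:
  R = 41.6 m^2, Q = 1
Formula: d_c = 0.141 * sqrt(Q * R)
Compute Q * R = 1 * 41.6 = 41.6
Compute sqrt(41.6) = 6.4498
d_c = 0.141 * 6.4498 = 0.909

0.909 m


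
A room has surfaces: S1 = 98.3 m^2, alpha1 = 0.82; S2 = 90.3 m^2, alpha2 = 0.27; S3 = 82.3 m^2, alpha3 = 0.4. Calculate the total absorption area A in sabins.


Given surfaces:
  Surface 1: 98.3 * 0.82 = 80.606
  Surface 2: 90.3 * 0.27 = 24.381
  Surface 3: 82.3 * 0.4 = 32.92
Formula: A = sum(Si * alpha_i)
A = 80.606 + 24.381 + 32.92
A = 137.91

137.91 sabins


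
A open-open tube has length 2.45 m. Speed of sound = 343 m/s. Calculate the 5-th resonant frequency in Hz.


Given values:
  Tube type: open-open, L = 2.45 m, c = 343 m/s, n = 5
Formula: f_n = n * c / (2 * L)
Compute 2 * L = 2 * 2.45 = 4.9
f = 5 * 343 / 4.9
f = 350.0

350.0 Hz


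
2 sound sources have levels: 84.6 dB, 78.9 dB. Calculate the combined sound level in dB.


Formula: L_total = 10 * log10( sum(10^(Li/10)) )
  Source 1: 10^(84.6/10) = 288403150.3127
  Source 2: 10^(78.9/10) = 77624711.6629
Sum of linear values = 366027861.9756
L_total = 10 * log10(366027861.9756) = 85.64

85.64 dB


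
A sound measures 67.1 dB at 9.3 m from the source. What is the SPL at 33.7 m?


Given values:
  SPL1 = 67.1 dB, r1 = 9.3 m, r2 = 33.7 m
Formula: SPL2 = SPL1 - 20 * log10(r2 / r1)
Compute ratio: r2 / r1 = 33.7 / 9.3 = 3.6237
Compute log10: log10(3.6237) = 0.559152
Compute drop: 20 * 0.559152 = 11.183
SPL2 = 67.1 - 11.183 = 55.92

55.92 dB


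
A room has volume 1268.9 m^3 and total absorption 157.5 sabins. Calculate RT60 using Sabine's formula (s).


Given values:
  V = 1268.9 m^3
  A = 157.5 sabins
Formula: RT60 = 0.161 * V / A
Numerator: 0.161 * 1268.9 = 204.2929
RT60 = 204.2929 / 157.5 = 1.297

1.297 s


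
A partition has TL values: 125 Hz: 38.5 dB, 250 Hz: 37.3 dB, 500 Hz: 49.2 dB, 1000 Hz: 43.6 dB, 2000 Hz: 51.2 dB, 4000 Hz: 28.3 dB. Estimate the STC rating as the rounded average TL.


Given TL values at each frequency:
  125 Hz: 38.5 dB
  250 Hz: 37.3 dB
  500 Hz: 49.2 dB
  1000 Hz: 43.6 dB
  2000 Hz: 51.2 dB
  4000 Hz: 28.3 dB
Formula: STC ~ round(average of TL values)
Sum = 38.5 + 37.3 + 49.2 + 43.6 + 51.2 + 28.3 = 248.1
Average = 248.1 / 6 = 41.35
Rounded: 41

41


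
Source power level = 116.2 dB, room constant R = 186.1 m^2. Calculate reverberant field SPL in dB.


Given values:
  Lw = 116.2 dB, R = 186.1 m^2
Formula: SPL = Lw + 10 * log10(4 / R)
Compute 4 / R = 4 / 186.1 = 0.021494
Compute 10 * log10(0.021494) = -16.6768
SPL = 116.2 + (-16.6768) = 99.52

99.52 dB


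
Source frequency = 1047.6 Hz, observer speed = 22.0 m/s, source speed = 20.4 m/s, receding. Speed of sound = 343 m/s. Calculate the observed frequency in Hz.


Given values:
  f_s = 1047.6 Hz, v_o = 22.0 m/s, v_s = 20.4 m/s
  Direction: receding
Formula: f_o = f_s * (c - v_o) / (c + v_s)
Numerator: c - v_o = 343 - 22.0 = 321.0
Denominator: c + v_s = 343 + 20.4 = 363.4
f_o = 1047.6 * 321.0 / 363.4 = 925.37

925.37 Hz


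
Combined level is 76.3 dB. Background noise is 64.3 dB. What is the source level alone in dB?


Given values:
  L_total = 76.3 dB, L_bg = 64.3 dB
Formula: L_source = 10 * log10(10^(L_total/10) - 10^(L_bg/10))
Convert to linear:
  10^(76.3/10) = 42657951.8802
  10^(64.3/10) = 2691534.8039
Difference: 42657951.8802 - 2691534.8039 = 39966417.0763
L_source = 10 * log10(39966417.0763) = 76.02

76.02 dB


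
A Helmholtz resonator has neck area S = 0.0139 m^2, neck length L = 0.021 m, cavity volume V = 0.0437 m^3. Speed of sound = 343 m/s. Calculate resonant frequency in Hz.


Given values:
  S = 0.0139 m^2, L = 0.021 m, V = 0.0437 m^3, c = 343 m/s
Formula: f = (c / (2*pi)) * sqrt(S / (V * L))
Compute V * L = 0.0437 * 0.021 = 0.0009177
Compute S / (V * L) = 0.0139 / 0.0009177 = 15.1466
Compute sqrt(15.1466) = 3.891863
Compute c / (2*pi) = 343 / 6.283185 = 54.590148
f = 54.590148 * 3.891863 = 212.46

212.46 Hz


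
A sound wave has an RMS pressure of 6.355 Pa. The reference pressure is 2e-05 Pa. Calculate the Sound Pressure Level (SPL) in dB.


Given values:
  p = 6.355 Pa
  p_ref = 2e-05 Pa
Formula: SPL = 20 * log10(p / p_ref)
Compute ratio: p / p_ref = 6.355 / 2e-05 = 317750
Compute log10: log10(317750) = 5.502086
Multiply: SPL = 20 * 5.502086 = 110.04

110.04 dB


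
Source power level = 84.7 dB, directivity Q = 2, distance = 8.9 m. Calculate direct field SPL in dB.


Given values:
  Lw = 84.7 dB, Q = 2, r = 8.9 m
Formula: SPL = Lw + 10 * log10(Q / (4 * pi * r^2))
Compute 4 * pi * r^2 = 4 * pi * 8.9^2 = 995.3822
Compute Q / denom = 2 / 995.3822 = 0.00200928
Compute 10 * log10(0.00200928) = -26.9696
SPL = 84.7 + (-26.9696) = 57.73

57.73 dB


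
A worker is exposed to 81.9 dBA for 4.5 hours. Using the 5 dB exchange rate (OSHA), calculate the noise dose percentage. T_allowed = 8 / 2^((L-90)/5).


Given values:
  L = 81.9 dBA, T = 4.5 hours
Formula: T_allowed = 8 / 2^((L - 90) / 5)
Compute exponent: (81.9 - 90) / 5 = -1.62
Compute 2^(-1.62) = 0.325335
T_allowed = 8 / 0.325335 = 24.590038 hours
Dose = (T / T_allowed) * 100
Dose = (4.5 / 24.590038) * 100 = 18.3

18.3 %


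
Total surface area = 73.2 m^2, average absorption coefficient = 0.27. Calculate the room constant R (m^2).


Given values:
  S = 73.2 m^2, alpha = 0.27
Formula: R = S * alpha / (1 - alpha)
Numerator: 73.2 * 0.27 = 19.764
Denominator: 1 - 0.27 = 0.73
R = 19.764 / 0.73 = 27.07

27.07 m^2


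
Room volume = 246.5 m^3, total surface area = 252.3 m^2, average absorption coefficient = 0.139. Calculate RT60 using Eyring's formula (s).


Given values:
  V = 246.5 m^3, S = 252.3 m^2, alpha = 0.139
Formula: RT60 = 0.161 * V / (-S * ln(1 - alpha))
Compute ln(1 - 0.139) = ln(0.861) = -0.149661
Denominator: -252.3 * -0.149661 = 37.7595
Numerator: 0.161 * 246.5 = 39.6865
RT60 = 39.6865 / 37.7595 = 1.051

1.051 s


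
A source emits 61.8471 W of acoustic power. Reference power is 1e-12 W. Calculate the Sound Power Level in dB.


Given values:
  W = 61.8471 W
  W_ref = 1e-12 W
Formula: SWL = 10 * log10(W / W_ref)
Compute ratio: W / W_ref = 61847100000000
Compute log10: log10(61847100000000) = 13.791319
Multiply: SWL = 10 * 13.791319 = 137.91

137.91 dB


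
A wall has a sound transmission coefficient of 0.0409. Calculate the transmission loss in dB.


Given values:
  tau = 0.0409
Formula: TL = 10 * log10(1 / tau)
Compute 1 / tau = 1 / 0.0409 = 24.4499
Compute log10(24.4499) = 1.388277
TL = 10 * 1.388277 = 13.88

13.88 dB


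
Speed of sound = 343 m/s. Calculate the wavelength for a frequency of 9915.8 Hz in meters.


Given values:
  c = 343 m/s, f = 9915.8 Hz
Formula: lambda = c / f
lambda = 343 / 9915.8
lambda = 0.0346

0.0346 m


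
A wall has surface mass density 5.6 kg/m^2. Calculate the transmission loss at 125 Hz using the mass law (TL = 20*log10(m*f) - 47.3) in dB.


Given values:
  m = 5.6 kg/m^2, f = 125 Hz
Formula: TL = 20 * log10(m * f) - 47.3
Compute m * f = 5.6 * 125 = 700.0
Compute log10(700.0) = 2.845098
Compute 20 * 2.845098 = 56.902
TL = 56.902 - 47.3 = 9.6

9.6 dB


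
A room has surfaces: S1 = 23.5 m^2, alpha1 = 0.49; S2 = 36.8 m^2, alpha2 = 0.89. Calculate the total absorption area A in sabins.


Given surfaces:
  Surface 1: 23.5 * 0.49 = 11.515
  Surface 2: 36.8 * 0.89 = 32.752
Formula: A = sum(Si * alpha_i)
A = 11.515 + 32.752
A = 44.27

44.27 sabins


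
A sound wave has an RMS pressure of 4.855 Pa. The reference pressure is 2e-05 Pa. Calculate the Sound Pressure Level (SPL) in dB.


Given values:
  p = 4.855 Pa
  p_ref = 2e-05 Pa
Formula: SPL = 20 * log10(p / p_ref)
Compute ratio: p / p_ref = 4.855 / 2e-05 = 242750
Compute log10: log10(242750) = 5.385159
Multiply: SPL = 20 * 5.385159 = 107.7

107.7 dB


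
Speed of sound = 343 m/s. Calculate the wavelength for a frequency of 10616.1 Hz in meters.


Given values:
  c = 343 m/s, f = 10616.1 Hz
Formula: lambda = c / f
lambda = 343 / 10616.1
lambda = 0.0323

0.0323 m


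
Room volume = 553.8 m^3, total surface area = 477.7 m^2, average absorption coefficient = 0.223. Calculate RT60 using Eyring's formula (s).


Given values:
  V = 553.8 m^3, S = 477.7 m^2, alpha = 0.223
Formula: RT60 = 0.161 * V / (-S * ln(1 - alpha))
Compute ln(1 - 0.223) = ln(0.777) = -0.252315
Denominator: -477.7 * -0.252315 = 120.5309
Numerator: 0.161 * 553.8 = 89.1618
RT60 = 89.1618 / 120.5309 = 0.74

0.74 s


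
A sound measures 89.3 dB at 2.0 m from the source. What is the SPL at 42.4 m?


Given values:
  SPL1 = 89.3 dB, r1 = 2.0 m, r2 = 42.4 m
Formula: SPL2 = SPL1 - 20 * log10(r2 / r1)
Compute ratio: r2 / r1 = 42.4 / 2.0 = 21.2
Compute log10: log10(21.2) = 1.326336
Compute drop: 20 * 1.326336 = 26.5267
SPL2 = 89.3 - 26.5267 = 62.77

62.77 dB


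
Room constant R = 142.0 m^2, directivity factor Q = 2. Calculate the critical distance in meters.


Given values:
  R = 142.0 m^2, Q = 2
Formula: d_c = 0.141 * sqrt(Q * R)
Compute Q * R = 2 * 142.0 = 284.0
Compute sqrt(284.0) = 16.8523
d_c = 0.141 * 16.8523 = 2.376

2.376 m


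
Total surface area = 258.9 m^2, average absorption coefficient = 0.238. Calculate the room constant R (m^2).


Given values:
  S = 258.9 m^2, alpha = 0.238
Formula: R = S * alpha / (1 - alpha)
Numerator: 258.9 * 0.238 = 61.6182
Denominator: 1 - 0.238 = 0.762
R = 61.6182 / 0.762 = 80.86

80.86 m^2


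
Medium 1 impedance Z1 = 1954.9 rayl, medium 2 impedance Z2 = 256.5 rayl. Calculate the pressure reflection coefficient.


Given values:
  Z1 = 1954.9 rayl, Z2 = 256.5 rayl
Formula: R = (Z2 - Z1) / (Z2 + Z1)
Numerator: Z2 - Z1 = 256.5 - 1954.9 = -1698.4
Denominator: Z2 + Z1 = 256.5 + 1954.9 = 2211.4
R = -1698.4 / 2211.4 = -0.768

-0.768


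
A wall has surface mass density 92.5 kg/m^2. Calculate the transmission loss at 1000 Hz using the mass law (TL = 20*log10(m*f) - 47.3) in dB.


Given values:
  m = 92.5 kg/m^2, f = 1000 Hz
Formula: TL = 20 * log10(m * f) - 47.3
Compute m * f = 92.5 * 1000 = 92500.0
Compute log10(92500.0) = 4.966142
Compute 20 * 4.966142 = 99.3228
TL = 99.3228 - 47.3 = 52.02

52.02 dB


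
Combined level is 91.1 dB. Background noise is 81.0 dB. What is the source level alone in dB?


Given values:
  L_total = 91.1 dB, L_bg = 81.0 dB
Formula: L_source = 10 * log10(10^(L_total/10) - 10^(L_bg/10))
Convert to linear:
  10^(91.1/10) = 1288249551.6931
  10^(81.0/10) = 125892541.1794
Difference: 1288249551.6931 - 125892541.1794 = 1162357010.5137
L_source = 10 * log10(1162357010.5137) = 90.65

90.65 dB


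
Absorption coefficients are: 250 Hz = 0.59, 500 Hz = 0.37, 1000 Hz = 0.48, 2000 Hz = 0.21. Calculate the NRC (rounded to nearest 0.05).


Given values:
  a_250 = 0.59, a_500 = 0.37
  a_1000 = 0.48, a_2000 = 0.21
Formula: NRC = (a250 + a500 + a1000 + a2000) / 4
Sum = 0.59 + 0.37 + 0.48 + 0.21 = 1.65
NRC = 1.65 / 4 = 0.4125
Rounded to nearest 0.05: 0.4

0.4


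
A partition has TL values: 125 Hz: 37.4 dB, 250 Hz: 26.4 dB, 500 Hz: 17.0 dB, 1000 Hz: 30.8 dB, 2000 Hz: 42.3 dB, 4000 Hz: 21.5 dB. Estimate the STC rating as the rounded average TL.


Given TL values at each frequency:
  125 Hz: 37.4 dB
  250 Hz: 26.4 dB
  500 Hz: 17.0 dB
  1000 Hz: 30.8 dB
  2000 Hz: 42.3 dB
  4000 Hz: 21.5 dB
Formula: STC ~ round(average of TL values)
Sum = 37.4 + 26.4 + 17.0 + 30.8 + 42.3 + 21.5 = 175.4
Average = 175.4 / 6 = 29.23
Rounded: 29

29


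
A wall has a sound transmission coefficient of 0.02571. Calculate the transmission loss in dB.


Given values:
  tau = 0.02571
Formula: TL = 10 * log10(1 / tau)
Compute 1 / tau = 1 / 0.02571 = 38.8954
Compute log10(38.8954) = 1.589898
TL = 10 * 1.589898 = 15.9

15.9 dB


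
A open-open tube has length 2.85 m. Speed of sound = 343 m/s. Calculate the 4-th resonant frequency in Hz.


Given values:
  Tube type: open-open, L = 2.85 m, c = 343 m/s, n = 4
Formula: f_n = n * c / (2 * L)
Compute 2 * L = 2 * 2.85 = 5.7
f = 4 * 343 / 5.7
f = 240.7

240.7 Hz


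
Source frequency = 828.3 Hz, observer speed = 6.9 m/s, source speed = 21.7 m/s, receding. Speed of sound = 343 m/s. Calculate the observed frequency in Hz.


Given values:
  f_s = 828.3 Hz, v_o = 6.9 m/s, v_s = 21.7 m/s
  Direction: receding
Formula: f_o = f_s * (c - v_o) / (c + v_s)
Numerator: c - v_o = 343 - 6.9 = 336.1
Denominator: c + v_s = 343 + 21.7 = 364.7
f_o = 828.3 * 336.1 / 364.7 = 763.34

763.34 Hz


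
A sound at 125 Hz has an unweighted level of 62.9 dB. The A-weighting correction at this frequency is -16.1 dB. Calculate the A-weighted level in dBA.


Given values:
  SPL = 62.9 dB
  A-weighting at 125 Hz = -16.1 dB
Formula: L_A = SPL + A_weight
L_A = 62.9 + (-16.1)
L_A = 46.8

46.8 dBA


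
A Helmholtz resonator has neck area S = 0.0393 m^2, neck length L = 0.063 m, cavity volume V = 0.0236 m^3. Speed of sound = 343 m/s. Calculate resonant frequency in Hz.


Given values:
  S = 0.0393 m^2, L = 0.063 m, V = 0.0236 m^3, c = 343 m/s
Formula: f = (c / (2*pi)) * sqrt(S / (V * L))
Compute V * L = 0.0236 * 0.063 = 0.0014868
Compute S / (V * L) = 0.0393 / 0.0014868 = 26.4326
Compute sqrt(26.4326) = 5.141264
Compute c / (2*pi) = 343 / 6.283185 = 54.590148
f = 54.590148 * 5.141264 = 280.66

280.66 Hz


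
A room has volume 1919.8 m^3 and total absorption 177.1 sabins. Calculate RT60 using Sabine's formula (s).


Given values:
  V = 1919.8 m^3
  A = 177.1 sabins
Formula: RT60 = 0.161 * V / A
Numerator: 0.161 * 1919.8 = 309.0878
RT60 = 309.0878 / 177.1 = 1.745

1.745 s


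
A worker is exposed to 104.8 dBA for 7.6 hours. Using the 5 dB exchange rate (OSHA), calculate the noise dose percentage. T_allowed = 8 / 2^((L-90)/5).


Given values:
  L = 104.8 dBA, T = 7.6 hours
Formula: T_allowed = 8 / 2^((L - 90) / 5)
Compute exponent: (104.8 - 90) / 5 = 2.96
Compute 2^(2.96) = 7.78124
T_allowed = 8 / 7.78124 = 1.028114 hours
Dose = (T / T_allowed) * 100
Dose = (7.6 / 1.028114) * 100 = 739.22

739.22 %


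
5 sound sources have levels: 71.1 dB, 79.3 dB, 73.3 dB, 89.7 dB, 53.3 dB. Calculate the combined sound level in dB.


Formula: L_total = 10 * log10( sum(10^(Li/10)) )
  Source 1: 10^(71.1/10) = 12882495.5169
  Source 2: 10^(79.3/10) = 85113803.8202
  Source 3: 10^(73.3/10) = 21379620.895
  Source 4: 10^(89.7/10) = 933254300.797
  Source 5: 10^(53.3/10) = 213796.209
Sum of linear values = 1052844017.2381
L_total = 10 * log10(1052844017.2381) = 90.22

90.22 dB


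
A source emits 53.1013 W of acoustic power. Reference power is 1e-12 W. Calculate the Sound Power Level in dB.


Given values:
  W = 53.1013 W
  W_ref = 1e-12 W
Formula: SWL = 10 * log10(W / W_ref)
Compute ratio: W / W_ref = 53101300000000
Compute log10: log10(53101300000000) = 13.725105
Multiply: SWL = 10 * 13.725105 = 137.25

137.25 dB


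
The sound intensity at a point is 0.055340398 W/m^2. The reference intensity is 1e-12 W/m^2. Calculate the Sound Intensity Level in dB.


Given values:
  I = 0.055340398 W/m^2
  I_ref = 1e-12 W/m^2
Formula: SIL = 10 * log10(I / I_ref)
Compute ratio: I / I_ref = 55340398000
Compute log10: log10(55340398000) = 10.743042
Multiply: SIL = 10 * 10.743042 = 107.43

107.43 dB


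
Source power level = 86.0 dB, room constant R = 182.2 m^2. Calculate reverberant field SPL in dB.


Given values:
  Lw = 86.0 dB, R = 182.2 m^2
Formula: SPL = Lw + 10 * log10(4 / R)
Compute 4 / R = 4 / 182.2 = 0.021954
Compute 10 * log10(0.021954) = -16.5849
SPL = 86.0 + (-16.5849) = 69.42

69.42 dB


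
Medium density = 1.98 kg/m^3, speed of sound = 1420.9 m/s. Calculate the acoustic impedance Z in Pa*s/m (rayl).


Given values:
  rho = 1.98 kg/m^3
  c = 1420.9 m/s
Formula: Z = rho * c
Z = 1.98 * 1420.9
Z = 2813.38

2813.38 rayl


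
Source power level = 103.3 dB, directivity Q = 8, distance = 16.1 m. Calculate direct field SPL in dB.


Given values:
  Lw = 103.3 dB, Q = 8, r = 16.1 m
Formula: SPL = Lw + 10 * log10(Q / (4 * pi * r^2))
Compute 4 * pi * r^2 = 4 * pi * 16.1^2 = 3257.3289
Compute Q / denom = 8 / 3257.3289 = 0.002456
Compute 10 * log10(0.002456) = -26.0977
SPL = 103.3 + (-26.0977) = 77.2

77.2 dB
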